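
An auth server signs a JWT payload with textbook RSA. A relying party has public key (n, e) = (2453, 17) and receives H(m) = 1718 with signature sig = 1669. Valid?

yes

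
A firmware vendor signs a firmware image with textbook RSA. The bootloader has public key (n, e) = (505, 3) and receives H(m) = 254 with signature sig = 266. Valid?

no

sig^2 ≡ 266^2 = 70756 ≡ 56
3 = 2 + 1, so sig^3 ≡ 56·266 ≡ 251 (mod 505)
251 ≠ 254, so verification fails.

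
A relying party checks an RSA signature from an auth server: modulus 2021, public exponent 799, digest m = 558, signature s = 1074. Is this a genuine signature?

genuine

s^799 mod 2021 = 558
Since 558 equals the digest 558, verification succeeds.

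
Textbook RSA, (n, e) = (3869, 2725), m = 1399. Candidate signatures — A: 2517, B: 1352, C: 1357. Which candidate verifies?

Candidate A: Squares mod 3869: 2517^1≡2517, 2517^2≡1736, 2517^4≡3614, 2517^8≡3121, 2517^16≡2368, 2517^32≡1243, 2517^64≡1318, 2517^128≡3812, 2517^256≡3249, 2517^512≡1369, 2517^1024≡1565, 2517^2048≡148; 2725 = 2048 + 512 + 128 + 32 + 4 + 1, so 2517^2725 ≡ 148·1369·3812·1243·3614·2517 ≡ 2470 (mod 3869)
Candidate B: Squares mod 3869: 1352^1≡1352, 1352^2≡1736, 1352^4≡3614, 1352^8≡3121, 1352^16≡2368, 1352^32≡1243, 1352^64≡1318, 1352^128≡3812, 1352^256≡3249, 1352^512≡1369, 1352^1024≡1565, 1352^2048≡148; 2725 = 2048 + 512 + 128 + 32 + 4 + 1, so 1352^2725 ≡ 148·1369·3812·1243·3614·1352 ≡ 1399 (mod 3869)
  → matches m = 1399
Candidate C: Squares mod 3869: 1357^1≡1357, 1357^2≡3674, 1357^4≡3204, 1357^8≡1159, 1357^16≡738, 1357^32≡2984, 1357^64≡1687, 1357^128≡2254, 1357^256≡519, 1357^512≡2400, 1357^1024≡2928, 1357^2048≡3349; 2725 = 2048 + 512 + 128 + 32 + 4 + 1, so 1357^2725 ≡ 3349·2400·2254·2984·3204·1357 ≡ 3023 (mod 3869)

B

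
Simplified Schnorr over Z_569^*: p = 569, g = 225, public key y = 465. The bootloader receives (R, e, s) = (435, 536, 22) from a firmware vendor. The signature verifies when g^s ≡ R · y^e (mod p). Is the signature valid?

g^s mod p:
Squares mod 569: 225^1≡225, 225^2≡553, 225^4≡256, 225^8≡101, 225^16≡528
22 = 16 + 4 + 2, so 225^22 ≡ 528·256·553 ≡ 81 (mod 569)
R · y^e mod p:
Squares mod 569: 465^1≡465, 465^2≡5, 465^4≡25, 465^8≡56, 465^16≡291, 465^32≡469, 465^64≡327, 465^128≡526, 465^256≡142, 465^512≡249
536 = 512 + 16 + 8, so 465^536 ≡ 249·291·56 ≡ 165 (mod 569)
435·165 = 71775 ≡ 81 (mod 569)
81 ≡ 81 (mod 569); signature holds.

valid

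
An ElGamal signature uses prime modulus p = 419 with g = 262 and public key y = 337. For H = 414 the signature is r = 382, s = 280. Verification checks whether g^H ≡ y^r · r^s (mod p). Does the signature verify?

does not verify

Left side g^H mod p:
262^2 = 68644 ≡ 347
262^4 ≡ 347^2 = 120409 ≡ 156
262^8 ≡ 156^2 = 24336 ≡ 34
262^16 ≡ 34^2 = 1156 ≡ 318
262^32 ≡ 318^2 = 101124 ≡ 145
262^64 ≡ 145^2 = 21025 ≡ 75
262^128 ≡ 75^2 = 5625 ≡ 178
262^256 ≡ 178^2 = 31684 ≡ 259
414 = 256 + 128 + 16 + 8 + 4 + 2, so 262^414 ≡ 259·178·318·34·156·347 ≡ 325 (mod 419)
Right side y^r · r^s mod p:
337^2 = 113569 ≡ 20
337^4 ≡ 20^2 = 400
337^8 ≡ 400^2 = 160000 ≡ 361
337^16 ≡ 361^2 = 130321 ≡ 12
337^32 ≡ 12^2 = 144
337^64 ≡ 144^2 = 20736 ≡ 205
337^128 ≡ 205^2 = 42025 ≡ 125
337^256 ≡ 125^2 = 15625 ≡ 122
382 = 256 + 64 + 32 + 16 + 8 + 4 + 2, so 337^382 ≡ 122·205·144·12·361·400·20 ≡ 134 (mod 419)
382^2 = 145924 ≡ 112
382^4 ≡ 112^2 = 12544 ≡ 393
382^8 ≡ 393^2 = 154449 ≡ 257
382^16 ≡ 257^2 = 66049 ≡ 266
382^32 ≡ 266^2 = 70756 ≡ 364
382^64 ≡ 364^2 = 132496 ≡ 92
382^128 ≡ 92^2 = 8464 ≡ 84
382^256 ≡ 84^2 = 7056 ≡ 352
280 = 256 + 16 + 8, so 382^280 ≡ 352·266·257 ≡ 254 (mod 419)
134·254 = 34036 ≡ 97 (mod 419)
325 ≠ 97, so verification fails.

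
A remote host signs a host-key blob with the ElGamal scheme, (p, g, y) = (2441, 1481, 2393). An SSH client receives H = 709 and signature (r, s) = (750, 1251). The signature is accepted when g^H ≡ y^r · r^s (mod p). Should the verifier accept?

Left side g^H mod p:
1481^2 = 2193361 ≡ 1343
1481^4 ≡ 1343^2 = 1803649 ≡ 2191
1481^8 ≡ 2191^2 = 4800481 ≡ 1475
1481^16 ≡ 1475^2 = 2175625 ≡ 694
1481^32 ≡ 694^2 = 481636 ≡ 759
1481^64 ≡ 759^2 = 576081 ≡ 5
1481^128 ≡ 5^2 = 25
1481^256 ≡ 25^2 = 625
1481^512 ≡ 625^2 = 390625 ≡ 65
709 = 512 + 128 + 64 + 4 + 1, so 1481^709 ≡ 65·25·5·2191·1481 ≡ 2268 (mod 2441)
Right side y^r · r^s mod p:
2393^2 = 5726449 ≡ 2304
2393^4 ≡ 2304^2 = 5308416 ≡ 1682
2393^8 ≡ 1682^2 = 2829124 ≡ 5
2393^16 ≡ 5^2 = 25
2393^32 ≡ 25^2 = 625
2393^64 ≡ 625^2 = 390625 ≡ 65
2393^128 ≡ 65^2 = 4225 ≡ 1784
2393^256 ≡ 1784^2 = 3182656 ≡ 2033
2393^512 ≡ 2033^2 = 4133089 ≡ 476
750 = 512 + 128 + 64 + 32 + 8 + 4 + 2, so 2393^750 ≡ 476·1784·65·625·5·1682·2304 ≡ 2043 (mod 2441)
750^2 = 562500 ≡ 1070
750^4 ≡ 1070^2 = 1144900 ≡ 71
750^8 ≡ 71^2 = 5041 ≡ 159
750^16 ≡ 159^2 = 25281 ≡ 871
750^32 ≡ 871^2 = 758641 ≡ 1931
750^64 ≡ 1931^2 = 3728761 ≡ 1354
750^128 ≡ 1354^2 = 1833316 ≡ 125
750^256 ≡ 125^2 = 15625 ≡ 979
750^512 ≡ 979^2 = 958441 ≡ 1569
750^1024 ≡ 1569^2 = 2461761 ≡ 1233
1251 = 1024 + 128 + 64 + 32 + 2 + 1, so 750^1251 ≡ 1233·125·1354·1931·1070·750 ≡ 1270 (mod 2441)
2043·1270 = 2594610 ≡ 2268 (mod 2441)
2268 ≡ 2268 (mod 2441), so the signature is genuine.

accept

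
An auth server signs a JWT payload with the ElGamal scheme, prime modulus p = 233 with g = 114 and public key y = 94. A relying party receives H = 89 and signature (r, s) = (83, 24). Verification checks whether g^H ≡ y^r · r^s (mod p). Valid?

Left side g^H mod p:
Squares mod 233: 114^1≡114, 114^2≡181, 114^4≡141, 114^8≡76, 114^16≡184, 114^32≡71, 114^64≡148
89 = 64 + 16 + 8 + 1, so 114^89 ≡ 148·184·76·114 ≡ 151 (mod 233)
Right side y^r · r^s mod p:
Squares mod 233: 94^1≡94, 94^2≡215, 94^4≡91, 94^8≡126, 94^16≡32, 94^32≡92, 94^64≡76
83 = 64 + 16 + 2 + 1, so 94^83 ≡ 76·32·215·94 ≡ 69 (mod 233)
Squares mod 233: 83^1≡83, 83^2≡132, 83^4≡182, 83^8≡38, 83^16≡46
24 = 16 + 8, so 83^24 ≡ 46·38 ≡ 117 (mod 233)
69·117 = 8073 ≡ 151 (mod 233)
151 ≡ 151 (mod 233), so the signature is genuine.

yes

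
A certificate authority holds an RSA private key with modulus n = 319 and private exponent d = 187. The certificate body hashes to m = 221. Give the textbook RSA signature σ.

Squares mod 319: m^1≡221, m^2≡34, m^4≡199, m^8≡45, m^16≡111, m^32≡199, m^64≡45, m^128≡111
187 = 128 + 32 + 16 + 8 + 2 + 1, so m^187 ≡ 111·199·111·45·34·221 ≡ 188 (mod 319)

188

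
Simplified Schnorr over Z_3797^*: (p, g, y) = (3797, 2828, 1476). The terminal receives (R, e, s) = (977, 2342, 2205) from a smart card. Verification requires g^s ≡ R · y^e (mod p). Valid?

g^s mod p:
2828^2 = 7997584 ≡ 1102
2828^4 ≡ 1102^2 = 1214404 ≡ 3161
2828^8 ≡ 3161^2 = 9991921 ≡ 2014
2828^16 ≡ 2014^2 = 4056196 ≡ 1000
2828^32 ≡ 1000^2 = 1000000 ≡ 1389
2828^64 ≡ 1389^2 = 1929321 ≡ 445
2828^128 ≡ 445^2 = 198025 ≡ 581
2828^256 ≡ 581^2 = 337561 ≡ 3425
2828^512 ≡ 3425^2 = 11730625 ≡ 1692
2828^1024 ≡ 1692^2 = 2862864 ≡ 3723
2828^2048 ≡ 3723^2 = 13860729 ≡ 1679
2205 = 2048 + 128 + 16 + 8 + 4 + 1, so 2828^2205 ≡ 1679·581·1000·2014·3161·2828 ≡ 3757 (mod 3797)
R · y^e mod p:
1476^2 = 2178576 ≡ 2895
1476^4 ≡ 2895^2 = 8381025 ≡ 1046
1476^8 ≡ 1046^2 = 1094116 ≡ 580
1476^16 ≡ 580^2 = 336400 ≡ 2264
1476^32 ≡ 2264^2 = 5125696 ≡ 3543
1476^64 ≡ 3543^2 = 12552849 ≡ 3764
1476^128 ≡ 3764^2 = 14167696 ≡ 1089
1476^256 ≡ 1089^2 = 1185921 ≡ 1257
1476^512 ≡ 1257^2 = 1580049 ≡ 497
1476^1024 ≡ 497^2 = 247009 ≡ 204
1476^2048 ≡ 204^2 = 41616 ≡ 3646
2342 = 2048 + 256 + 32 + 4 + 2, so 1476^2342 ≡ 3646·1257·3543·1046·2895 ≡ 835 (mod 3797)
977·835 = 815795 ≡ 3237 (mod 3797)
3757 ≠ 3237; the check fails.

no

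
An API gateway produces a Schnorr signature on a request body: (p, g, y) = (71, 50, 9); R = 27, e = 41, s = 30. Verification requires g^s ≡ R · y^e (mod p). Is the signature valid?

g^s mod p:
50^2 = 2500 ≡ 15
50^4 ≡ 15^2 = 225 ≡ 12
50^8 ≡ 12^2 = 144 ≡ 2
50^16 ≡ 2^2 = 4
30 = 16 + 8 + 4 + 2, so 50^30 ≡ 4·2·12·15 ≡ 20 (mod 71)
R · y^e mod p:
9^2 = 81 ≡ 10
9^4 ≡ 10^2 = 100 ≡ 29
9^8 ≡ 29^2 = 841 ≡ 60
9^16 ≡ 60^2 = 3600 ≡ 50
9^32 ≡ 50^2 = 2500 ≡ 15
41 = 32 + 8 + 1, so 9^41 ≡ 15·60·9 ≡ 6 (mod 71)
27·6 = 162 ≡ 20 (mod 71)
20 ≡ 20 (mod 71); signature holds.

valid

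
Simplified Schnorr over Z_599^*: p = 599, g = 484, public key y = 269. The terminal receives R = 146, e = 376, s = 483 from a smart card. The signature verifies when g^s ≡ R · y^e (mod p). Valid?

no

g^s mod p:
Squares mod 599: 484^1≡484, 484^2≡47, 484^4≡412, 484^8≡227, 484^16≡15, 484^32≡225, 484^64≡309, 484^128≡240, 484^256≡96
483 = 256 + 128 + 64 + 32 + 2 + 1, so 484^483 ≡ 96·240·309·225·47·484 ≡ 361 (mod 599)
R · y^e mod p:
Squares mod 599: 269^1≡269, 269^2≡481, 269^4≡147, 269^8≡45, 269^16≡228, 269^32≡470, 269^64≡468, 269^128≡389, 269^256≡373
376 = 256 + 64 + 32 + 16 + 8, so 269^376 ≡ 373·468·470·228·45 ≡ 256 (mod 599)
146·256 = 37376 ≡ 238 (mod 599)
361 ≠ 238; the check fails.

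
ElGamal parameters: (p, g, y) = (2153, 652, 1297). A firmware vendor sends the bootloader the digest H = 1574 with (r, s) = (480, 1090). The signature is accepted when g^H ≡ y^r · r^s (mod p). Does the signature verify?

Left side g^H mod p:
Squares mod 2153: 652^1≡652, 652^2≡963, 652^4≡1579, 652^8≡67, 652^16≡183, 652^32≡1194, 652^64≡350, 652^128≡1932, 652^256≡1475, 652^512≡1095, 652^1024≡1957
1574 = 1024 + 512 + 32 + 4 + 2, so 652^1574 ≡ 1957·1095·1194·1579·963 ≡ 115 (mod 2153)
Right side y^r · r^s mod p:
Squares mod 2153: 1297^1≡1297, 1297^2≡716, 1297^4≡242, 1297^8≡433, 1297^16≡178, 1297^32≡1542, 1297^64≡852, 1297^128≡343, 1297^256≡1387
480 = 256 + 128 + 64 + 32, so 1297^480 ≡ 1387·343·852·1542 ≡ 1760 (mod 2153)
Squares mod 2153: 480^1≡480, 480^2≡29, 480^4≡841, 480^8≡1097, 480^16≡2035, 480^32≡1006, 480^64≡126, 480^128≡805, 480^256≡2125, 480^512≡784, 480^1024≡1051
1090 = 1024 + 64 + 2, so 480^1090 ≡ 1051·126·29 ≡ 1555 (mod 2153)
1760·1555 = 2736800 ≡ 337 (mod 2153)
115 ≠ 337, so verification fails.

does not verify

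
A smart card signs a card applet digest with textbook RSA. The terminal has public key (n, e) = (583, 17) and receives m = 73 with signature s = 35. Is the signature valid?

valid

s^2 ≡ 35^2 = 1225 ≡ 59
s^4 ≡ 59^2 = 3481 ≡ 566
s^8 ≡ 566^2 = 320356 ≡ 289
s^16 ≡ 289^2 = 83521 ≡ 152
17 = 16 + 1, so s^17 ≡ 152·35 ≡ 73 (mod 583)
73 = m, so the signature checks out.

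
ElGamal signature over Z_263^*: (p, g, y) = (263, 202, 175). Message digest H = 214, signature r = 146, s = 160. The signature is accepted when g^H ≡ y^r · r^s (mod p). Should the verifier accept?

reject

Left side g^H mod p:
202^214 mod 263 = 198
Right side y^r · r^s mod p:
175^146 mod 263 = 208
146^160 mod 263 = 68
208·68 = 14144 ≡ 205 (mod 263)
198 ≠ 205, so verification fails.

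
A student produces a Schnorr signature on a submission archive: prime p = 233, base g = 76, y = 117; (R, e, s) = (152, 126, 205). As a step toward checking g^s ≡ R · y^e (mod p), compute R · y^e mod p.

184

117^2 = 13689 ≡ 175
117^4 ≡ 175^2 = 30625 ≡ 102
117^8 ≡ 102^2 = 10404 ≡ 152
117^16 ≡ 152^2 = 23104 ≡ 37
117^32 ≡ 37^2 = 1369 ≡ 204
117^64 ≡ 204^2 = 41616 ≡ 142
126 = 64 + 32 + 16 + 8 + 4 + 2, so 117^126 ≡ 142·204·37·152·102·175 ≡ 38 (mod 233)
R · y^e ≡ 152·38 = 5776 ≡ 184 (mod 233)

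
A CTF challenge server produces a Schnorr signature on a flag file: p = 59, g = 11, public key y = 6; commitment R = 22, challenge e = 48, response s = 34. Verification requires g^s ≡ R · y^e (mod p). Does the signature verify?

verifies

g^s mod p:
11^2 = 121 ≡ 3
11^4 ≡ 3^2 = 9
11^8 ≡ 9^2 = 81 ≡ 22
11^16 ≡ 22^2 = 484 ≡ 12
11^32 ≡ 12^2 = 144 ≡ 26
34 = 32 + 2, so 11^34 ≡ 26·3 ≡ 19 (mod 59)
R · y^e mod p:
6^2 = 36
6^4 ≡ 36^2 = 1296 ≡ 57
6^8 ≡ 57^2 = 3249 ≡ 4
6^16 ≡ 4^2 = 16
6^32 ≡ 16^2 = 256 ≡ 20
48 = 32 + 16, so 6^48 ≡ 20·16 ≡ 25 (mod 59)
22·25 = 550 ≡ 19 (mod 59)
19 ≡ 19 (mod 59); signature holds.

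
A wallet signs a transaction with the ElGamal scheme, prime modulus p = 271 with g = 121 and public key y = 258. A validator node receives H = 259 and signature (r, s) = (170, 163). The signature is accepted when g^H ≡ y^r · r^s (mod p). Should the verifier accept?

Left side g^H mod p:
121^2 = 14641 ≡ 7
121^4 ≡ 7^2 = 49
121^8 ≡ 49^2 = 2401 ≡ 233
121^16 ≡ 233^2 = 54289 ≡ 89
121^32 ≡ 89^2 = 7921 ≡ 62
121^64 ≡ 62^2 = 3844 ≡ 50
121^128 ≡ 50^2 = 2500 ≡ 61
121^256 ≡ 61^2 = 3721 ≡ 198
259 = 256 + 2 + 1, so 121^259 ≡ 198·7·121 ≡ 228 (mod 271)
Right side y^r · r^s mod p:
258^2 = 66564 ≡ 169
258^4 ≡ 169^2 = 28561 ≡ 106
258^8 ≡ 106^2 = 11236 ≡ 125
258^16 ≡ 125^2 = 15625 ≡ 178
258^32 ≡ 178^2 = 31684 ≡ 248
258^64 ≡ 248^2 = 61504 ≡ 258
258^128 ≡ 258^2 = 66564 ≡ 169
170 = 128 + 32 + 8 + 2, so 258^170 ≡ 169·248·125·169 ≡ 125 (mod 271)
170^2 = 28900 ≡ 174
170^4 ≡ 174^2 = 30276 ≡ 195
170^8 ≡ 195^2 = 38025 ≡ 85
170^16 ≡ 85^2 = 7225 ≡ 179
170^32 ≡ 179^2 = 32041 ≡ 63
170^64 ≡ 63^2 = 3969 ≡ 175
170^128 ≡ 175^2 = 30625 ≡ 2
163 = 128 + 32 + 2 + 1, so 170^163 ≡ 2·63·174·170 ≡ 17 (mod 271)
125·17 = 2125 ≡ 228 (mod 271)
228 ≡ 228 (mod 271), so the signature is genuine.

accept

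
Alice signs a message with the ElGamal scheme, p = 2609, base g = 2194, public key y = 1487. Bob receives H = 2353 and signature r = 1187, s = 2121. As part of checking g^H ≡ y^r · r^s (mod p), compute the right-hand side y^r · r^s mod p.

1487^2 = 2211169 ≡ 1346
1487^4 ≡ 1346^2 = 1811716 ≡ 1070
1487^8 ≡ 1070^2 = 1144900 ≡ 2158
1487^16 ≡ 2158^2 = 4656964 ≡ 2508
1487^32 ≡ 2508^2 = 6290064 ≡ 2374
1487^64 ≡ 2374^2 = 5635876 ≡ 436
1487^128 ≡ 436^2 = 190096 ≡ 2248
1487^256 ≡ 2248^2 = 5053504 ≡ 2480
1487^512 ≡ 2480^2 = 6150400 ≡ 987
1487^1024 ≡ 987^2 = 974169 ≡ 1012
1187 = 1024 + 128 + 32 + 2 + 1, so 1487^1187 ≡ 1012·2248·2374·1346·1487 ≡ 1597 (mod 2609)
1187^2 = 1408969 ≡ 109
1187^4 ≡ 109^2 = 11881 ≡ 1445
1187^8 ≡ 1445^2 = 2088025 ≡ 825
1187^16 ≡ 825^2 = 680625 ≡ 2285
1187^32 ≡ 2285^2 = 5221225 ≡ 616
1187^64 ≡ 616^2 = 379456 ≡ 1151
1187^128 ≡ 1151^2 = 1324801 ≡ 2038
1187^256 ≡ 2038^2 = 4153444 ≡ 2525
1187^512 ≡ 2525^2 = 6375625 ≡ 1838
1187^1024 ≡ 1838^2 = 3378244 ≡ 2198
1187^2048 ≡ 2198^2 = 4831204 ≡ 1945
2121 = 2048 + 64 + 8 + 1, so 1187^2121 ≡ 1945·1151·825·1187 ≡ 1769 (mod 2609)
y^r · r^s ≡ 1597·1769 = 2825093 ≡ 2155 (mod 2609)

2155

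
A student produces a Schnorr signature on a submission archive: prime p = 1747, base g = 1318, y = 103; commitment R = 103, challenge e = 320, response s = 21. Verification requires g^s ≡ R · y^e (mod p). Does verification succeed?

passes

g^s mod p:
Squares mod 1747: 1318^1≡1318, 1318^2≡606, 1318^4≡366, 1318^8≡1184, 1318^16≡762
21 = 16 + 4 + 1, so 1318^21 ≡ 762·366·1318 ≡ 374 (mod 1747)
R · y^e mod p:
Squares mod 1747: 103^1≡103, 103^2≡127, 103^4≡406, 103^8≡618, 103^16≡1078, 103^32≡329, 103^64≡1674, 103^128≡88, 103^256≡756
320 = 256 + 64, so 103^320 ≡ 756·1674 ≡ 716 (mod 1747)
103·716 = 73748 ≡ 374 (mod 1747)
374 ≡ 374 (mod 1747); signature holds.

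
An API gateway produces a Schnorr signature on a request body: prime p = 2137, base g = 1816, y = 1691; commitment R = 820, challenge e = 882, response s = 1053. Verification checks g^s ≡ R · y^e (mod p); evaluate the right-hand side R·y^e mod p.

1691^2 = 2859481 ≡ 175
1691^4 ≡ 175^2 = 30625 ≡ 707
1691^8 ≡ 707^2 = 499849 ≡ 1928
1691^16 ≡ 1928^2 = 3717184 ≡ 941
1691^32 ≡ 941^2 = 885481 ≡ 763
1691^64 ≡ 763^2 = 582169 ≡ 905
1691^128 ≡ 905^2 = 819025 ≡ 554
1691^256 ≡ 554^2 = 306916 ≡ 1325
1691^512 ≡ 1325^2 = 1755625 ≡ 1148
882 = 512 + 256 + 64 + 32 + 16 + 2, so 1691^882 ≡ 1148·1325·905·763·941·175 ≡ 1728 (mod 2137)
R · y^e ≡ 820·1728 = 1416960 ≡ 129 (mod 2137)

129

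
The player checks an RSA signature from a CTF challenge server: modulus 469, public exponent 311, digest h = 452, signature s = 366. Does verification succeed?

passes

s^2 ≡ 366^2 = 133956 ≡ 291
s^4 ≡ 291^2 = 84681 ≡ 261
s^8 ≡ 261^2 = 68121 ≡ 116
s^16 ≡ 116^2 = 13456 ≡ 324
s^32 ≡ 324^2 = 104976 ≡ 389
s^64 ≡ 389^2 = 151321 ≡ 303
s^128 ≡ 303^2 = 91809 ≡ 354
s^256 ≡ 354^2 = 125316 ≡ 93
311 = 256 + 32 + 16 + 4 + 2 + 1, so s^311 ≡ 93·389·324·261·291·366 ≡ 452 (mod 469)
s^311 mod 469 = 452 matches h.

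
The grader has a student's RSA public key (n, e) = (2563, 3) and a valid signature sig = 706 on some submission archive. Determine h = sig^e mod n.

1042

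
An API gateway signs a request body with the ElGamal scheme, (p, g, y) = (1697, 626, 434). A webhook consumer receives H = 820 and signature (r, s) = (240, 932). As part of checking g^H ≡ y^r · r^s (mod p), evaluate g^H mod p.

626^2 = 391876 ≡ 1566
626^4 ≡ 1566^2 = 2452356 ≡ 191
626^8 ≡ 191^2 = 36481 ≡ 844
626^16 ≡ 844^2 = 712336 ≡ 1293
626^32 ≡ 1293^2 = 1671849 ≡ 304
626^64 ≡ 304^2 = 92416 ≡ 778
626^128 ≡ 778^2 = 605284 ≡ 1152
626^256 ≡ 1152^2 = 1327104 ≡ 50
626^512 ≡ 50^2 = 2500 ≡ 803
820 = 512 + 256 + 32 + 16 + 4, so 626^820 ≡ 803·50·304·1293·191 ≡ 1078 (mod 1697)

1078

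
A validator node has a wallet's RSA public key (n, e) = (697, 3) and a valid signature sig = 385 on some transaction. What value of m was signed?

sig^3 mod 697 = 447

447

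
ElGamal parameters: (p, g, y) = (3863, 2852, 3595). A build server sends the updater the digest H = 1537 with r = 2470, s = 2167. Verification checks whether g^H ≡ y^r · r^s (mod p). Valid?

Left side g^H mod p:
2852^2 = 8133904 ≡ 2289
2852^4 ≡ 2289^2 = 5239521 ≡ 1293
2852^8 ≡ 1293^2 = 1671849 ≡ 3033
2852^16 ≡ 3033^2 = 9199089 ≡ 1286
2852^32 ≡ 1286^2 = 1653796 ≡ 432
2852^64 ≡ 432^2 = 186624 ≡ 1200
2852^128 ≡ 1200^2 = 1440000 ≡ 2964
2852^256 ≡ 2964^2 = 8785296 ≡ 834
2852^512 ≡ 834^2 = 695556 ≡ 216
2852^1024 ≡ 216^2 = 46656 ≡ 300
1537 = 1024 + 512 + 1, so 2852^1537 ≡ 300·216·2852 ≡ 3680 (mod 3863)
Right side y^r · r^s mod p:
3595^2 = 12924025 ≡ 2290
3595^4 ≡ 2290^2 = 5244100 ≡ 2009
3595^8 ≡ 2009^2 = 4036081 ≡ 3109
3595^16 ≡ 3109^2 = 9665881 ≡ 655
3595^32 ≡ 655^2 = 429025 ≡ 232
3595^64 ≡ 232^2 = 53824 ≡ 3605
3595^128 ≡ 3605^2 = 12996025 ≡ 893
3595^256 ≡ 893^2 = 797449 ≡ 1671
3595^512 ≡ 1671^2 = 2792241 ≡ 3155
3595^1024 ≡ 3155^2 = 9954025 ≡ 2937
3595^2048 ≡ 2937^2 = 8625969 ≡ 3753
2470 = 2048 + 256 + 128 + 32 + 4 + 2, so 3595^2470 ≡ 3753·1671·893·232·2009·2290 ≡ 2866 (mod 3863)
2470^2 = 6100900 ≡ 1223
2470^4 ≡ 1223^2 = 1495729 ≡ 748
2470^8 ≡ 748^2 = 559504 ≡ 3232
2470^16 ≡ 3232^2 = 10445824 ≡ 272
2470^32 ≡ 272^2 = 73984 ≡ 587
2470^64 ≡ 587^2 = 344569 ≡ 762
2470^128 ≡ 762^2 = 580644 ≡ 1194
2470^256 ≡ 1194^2 = 1425636 ≡ 189
2470^512 ≡ 189^2 = 35721 ≡ 954
2470^1024 ≡ 954^2 = 910116 ≡ 2311
2470^2048 ≡ 2311^2 = 5340721 ≡ 2055
2167 = 2048 + 64 + 32 + 16 + 4 + 2 + 1, so 2470^2167 ≡ 2055·762·587·272·748·1223·2470 ≡ 1891 (mod 3863)
2866·1891 = 5419606 ≡ 3680 (mod 3863)
3680 ≡ 3680 (mod 3863), so the signature is genuine.

yes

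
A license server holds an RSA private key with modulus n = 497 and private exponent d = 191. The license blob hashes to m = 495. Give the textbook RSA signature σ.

423

m^2 ≡ 495^2 = 245025 ≡ 4
m^4 ≡ 4^2 = 16
m^8 ≡ 16^2 = 256
m^16 ≡ 256^2 = 65536 ≡ 429
m^32 ≡ 429^2 = 184041 ≡ 151
m^64 ≡ 151^2 = 22801 ≡ 436
m^128 ≡ 436^2 = 190096 ≡ 242
191 = 128 + 32 + 16 + 8 + 4 + 2 + 1, so m^191 ≡ 242·151·429·256·16·4·495 ≡ 423 (mod 497)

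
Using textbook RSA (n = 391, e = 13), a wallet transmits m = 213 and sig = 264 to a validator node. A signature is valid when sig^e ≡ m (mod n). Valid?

no

sig^2 ≡ 264^2 = 69696 ≡ 98
sig^4 ≡ 98^2 = 9604 ≡ 220
sig^8 ≡ 220^2 = 48400 ≡ 307
13 = 8 + 4 + 1, so sig^13 ≡ 307·220·264 ≡ 178 (mod 391)
sig^13 mod 391 = 178, but m = 213.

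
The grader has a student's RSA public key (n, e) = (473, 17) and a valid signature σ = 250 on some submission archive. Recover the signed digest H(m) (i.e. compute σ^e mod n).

σ^2 ≡ 250^2 = 62500 ≡ 64
σ^4 ≡ 64^2 = 4096 ≡ 312
σ^8 ≡ 312^2 = 97344 ≡ 379
σ^16 ≡ 379^2 = 143641 ≡ 322
17 = 16 + 1, so σ^17 ≡ 322·250 ≡ 90 (mod 473)

90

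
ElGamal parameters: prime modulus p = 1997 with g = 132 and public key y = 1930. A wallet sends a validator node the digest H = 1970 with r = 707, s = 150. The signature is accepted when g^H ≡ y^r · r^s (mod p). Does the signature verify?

verifies

Left side g^H mod p:
Squares mod 1997: 132^1≡132, 132^2≡1448, 132^4≡1851, 132^8≡1346, 132^16≡437, 132^32≡1254, 132^64≡877, 132^128≡284, 132^256≡776, 132^512≡1079, 132^1024≡1987
1970 = 1024 + 512 + 256 + 128 + 32 + 16 + 2, so 132^1970 ≡ 1987·1079·776·284·1254·437·1448 ≡ 599 (mod 1997)
Right side y^r · r^s mod p:
Squares mod 1997: 1930^1≡1930, 1930^2≡495, 1930^4≡1391, 1930^8≡1785, 1930^16≡1010, 1930^32≡1630, 1930^64≡890, 1930^128≡1288, 1930^256≡1434, 1930^512≡1443
707 = 512 + 128 + 64 + 2 + 1, so 1930^707 ≡ 1443·1288·890·495·1930 ≡ 483 (mod 1997)
Squares mod 1997: 707^1≡707, 707^2≡599, 707^4≡1338, 707^8≡932, 707^16≡1926, 707^32≡1047, 707^64≡1853, 707^128≡766
150 = 128 + 16 + 4 + 2, so 707^150 ≡ 766·1926·1338·599 ≡ 977 (mod 1997)
483·977 = 471891 ≡ 599 (mod 1997)
599 ≡ 599 (mod 1997), so the signature is genuine.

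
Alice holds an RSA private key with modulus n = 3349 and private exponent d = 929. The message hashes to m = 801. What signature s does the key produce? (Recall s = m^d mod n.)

m^2 ≡ 801^2 = 641601 ≡ 1942
m^4 ≡ 1942^2 = 3771364 ≡ 390
m^8 ≡ 390^2 = 152100 ≡ 1395
m^16 ≡ 1395^2 = 1946025 ≡ 256
m^32 ≡ 256^2 = 65536 ≡ 1905
m^64 ≡ 1905^2 = 3629025 ≡ 2058
m^128 ≡ 2058^2 = 4235364 ≡ 2228
m^256 ≡ 2228^2 = 4963984 ≡ 766
m^512 ≡ 766^2 = 586756 ≡ 681
929 = 512 + 256 + 128 + 32 + 1, so m^929 ≡ 681·766·2228·1905·801 ≡ 886 (mod 3349)

886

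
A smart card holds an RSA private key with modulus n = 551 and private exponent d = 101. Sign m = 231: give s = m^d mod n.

86

Squares mod 551: m^1≡231, m^2≡465, m^4≡233, m^8≡291, m^16≡378, m^32≡175, m^64≡320
101 = 64 + 32 + 4 + 1, so m^101 ≡ 320·175·233·231 ≡ 86 (mod 551)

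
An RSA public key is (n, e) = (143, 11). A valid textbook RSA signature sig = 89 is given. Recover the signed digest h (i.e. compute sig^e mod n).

Squares mod 143: sig^1≡89, sig^2≡56, sig^4≡133, sig^8≡100
11 = 8 + 2 + 1, so sig^11 ≡ 100·56·89 ≡ 45 (mod 143)

45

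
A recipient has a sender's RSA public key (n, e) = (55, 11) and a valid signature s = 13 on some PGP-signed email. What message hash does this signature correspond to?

2

s^2 ≡ 13^2 = 169 ≡ 4
s^4 ≡ 4^2 = 16
s^8 ≡ 16^2 = 256 ≡ 36
11 = 8 + 2 + 1, so s^11 ≡ 36·4·13 ≡ 2 (mod 55)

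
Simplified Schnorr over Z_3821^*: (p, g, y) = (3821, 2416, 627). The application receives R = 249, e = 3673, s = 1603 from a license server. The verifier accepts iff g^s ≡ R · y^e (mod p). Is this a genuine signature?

g^s mod p:
2416^2 = 5837056 ≡ 2389
2416^4 ≡ 2389^2 = 5707321 ≡ 2568
2416^8 ≡ 2568^2 = 6594624 ≡ 3399
2416^16 ≡ 3399^2 = 11553201 ≡ 2318
2416^32 ≡ 2318^2 = 5373124 ≡ 798
2416^64 ≡ 798^2 = 636804 ≡ 2518
2416^128 ≡ 2518^2 = 6340324 ≡ 1285
2416^256 ≡ 1285^2 = 1651225 ≡ 553
2416^512 ≡ 553^2 = 305809 ≡ 129
2416^1024 ≡ 129^2 = 16641 ≡ 1357
1603 = 1024 + 512 + 64 + 2 + 1, so 2416^1603 ≡ 1357·129·2518·2389·2416 ≡ 2088 (mod 3821)
R · y^e mod p:
627^2 = 393129 ≡ 3387
627^4 ≡ 3387^2 = 11471769 ≡ 1127
627^8 ≡ 1127^2 = 1270129 ≡ 1557
627^16 ≡ 1557^2 = 2424249 ≡ 1735
627^32 ≡ 1735^2 = 3010225 ≡ 3098
627^64 ≡ 3098^2 = 9597604 ≡ 3073
627^128 ≡ 3073^2 = 9443329 ≡ 1638
627^256 ≡ 1638^2 = 2683044 ≡ 702
627^512 ≡ 702^2 = 492804 ≡ 3716
627^1024 ≡ 3716^2 = 13808656 ≡ 3383
627^2048 ≡ 3383^2 = 11444689 ≡ 794
3673 = 2048 + 1024 + 512 + 64 + 16 + 8 + 1, so 627^3673 ≡ 794·3383·3716·3073·1735·1557·627 ≡ 1873 (mod 3821)
249·1873 = 466377 ≡ 215 (mod 3821)
2088 ≠ 215; the check fails.

forged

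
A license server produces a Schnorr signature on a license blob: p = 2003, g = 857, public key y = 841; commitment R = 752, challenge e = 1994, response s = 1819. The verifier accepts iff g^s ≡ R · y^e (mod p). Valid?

yes

g^s mod p:
857^2 = 734449 ≡ 1351
857^4 ≡ 1351^2 = 1825201 ≡ 468
857^8 ≡ 468^2 = 219024 ≡ 697
857^16 ≡ 697^2 = 485809 ≡ 1083
857^32 ≡ 1083^2 = 1172889 ≡ 1134
857^64 ≡ 1134^2 = 1285956 ≡ 30
857^128 ≡ 30^2 = 900
857^256 ≡ 900^2 = 810000 ≡ 788
857^512 ≡ 788^2 = 620944 ≡ 14
857^1024 ≡ 14^2 = 196
1819 = 1024 + 512 + 256 + 16 + 8 + 2 + 1, so 857^1819 ≡ 196·14·788·1083·697·1351·857 ≡ 286 (mod 2003)
R · y^e mod p:
841^2 = 707281 ≡ 222
841^4 ≡ 222^2 = 49284 ≡ 1212
841^8 ≡ 1212^2 = 1468944 ≡ 745
841^16 ≡ 745^2 = 555025 ≡ 194
841^32 ≡ 194^2 = 37636 ≡ 1582
841^64 ≡ 1582^2 = 2502724 ≡ 977
841^128 ≡ 977^2 = 954529 ≡ 1101
841^256 ≡ 1101^2 = 1212201 ≡ 386
841^512 ≡ 386^2 = 148996 ≡ 774
841^1024 ≡ 774^2 = 599076 ≡ 179
1994 = 1024 + 512 + 256 + 128 + 64 + 8 + 2, so 841^1994 ≡ 179·774·386·1101·977·745·222 ≡ 613 (mod 2003)
752·613 = 460976 ≡ 286 (mod 2003)
286 ≡ 286 (mod 2003); signature holds.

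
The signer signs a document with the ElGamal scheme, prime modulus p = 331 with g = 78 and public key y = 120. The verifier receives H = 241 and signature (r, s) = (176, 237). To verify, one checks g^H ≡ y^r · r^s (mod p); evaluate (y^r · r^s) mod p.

282

Squares mod 331: 120^1≡120, 120^2≡167, 120^4≡85, 120^8≡274, 120^16≡270, 120^32≡80, 120^64≡111, 120^128≡74
176 = 128 + 32 + 16, so 120^176 ≡ 74·80·270 ≡ 1 (mod 331)
Squares mod 331: 176^1≡176, 176^2≡193, 176^4≡177, 176^8≡215, 176^16≡216, 176^32≡316, 176^64≡225, 176^128≡313
237 = 128 + 64 + 32 + 8 + 4 + 1, so 176^237 ≡ 313·225·316·215·177·176 ≡ 282 (mod 331)
y^r · r^s ≡ 1·282 = 282 ≡ 282 (mod 331)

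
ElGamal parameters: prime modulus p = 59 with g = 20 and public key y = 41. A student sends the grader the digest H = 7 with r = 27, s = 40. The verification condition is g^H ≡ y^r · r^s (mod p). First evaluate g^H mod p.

15

20^2 = 400 ≡ 46
20^4 ≡ 46^2 = 2116 ≡ 51
7 = 4 + 2 + 1, so 20^7 ≡ 51·46·20 ≡ 15 (mod 59)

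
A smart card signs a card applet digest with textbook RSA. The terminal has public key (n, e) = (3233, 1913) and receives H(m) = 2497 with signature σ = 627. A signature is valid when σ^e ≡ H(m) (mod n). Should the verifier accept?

σ^1913 mod 3233 = 1035
1035 ≠ 2497, so verification fails.

reject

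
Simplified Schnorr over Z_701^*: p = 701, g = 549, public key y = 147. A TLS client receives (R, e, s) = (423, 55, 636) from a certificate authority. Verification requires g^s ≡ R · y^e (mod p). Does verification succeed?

g^s mod p:
549^2 = 301401 ≡ 672
549^4 ≡ 672^2 = 451584 ≡ 140
549^8 ≡ 140^2 = 19600 ≡ 673
549^16 ≡ 673^2 = 452929 ≡ 83
549^32 ≡ 83^2 = 6889 ≡ 580
549^64 ≡ 580^2 = 336400 ≡ 621
549^128 ≡ 621^2 = 385641 ≡ 91
549^256 ≡ 91^2 = 8281 ≡ 570
549^512 ≡ 570^2 = 324900 ≡ 337
636 = 512 + 64 + 32 + 16 + 8 + 4, so 549^636 ≡ 337·621·580·83·673·140 ≡ 184 (mod 701)
R · y^e mod p:
147^2 = 21609 ≡ 579
147^4 ≡ 579^2 = 335241 ≡ 163
147^8 ≡ 163^2 = 26569 ≡ 632
147^16 ≡ 632^2 = 399424 ≡ 555
147^32 ≡ 555^2 = 308025 ≡ 286
55 = 32 + 16 + 4 + 2 + 1, so 147^55 ≡ 286·555·163·579·147 ≡ 544 (mod 701)
423·544 = 230112 ≡ 184 (mod 701)
184 ≡ 184 (mod 701); signature holds.

passes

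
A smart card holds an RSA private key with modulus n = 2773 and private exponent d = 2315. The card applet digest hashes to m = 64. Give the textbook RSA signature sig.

1563

Squares mod 2773: m^1≡64, m^2≡1323, m^4≡566, m^8≡1461, m^16≡2084, m^32≡538, m^64≡1052, m^128≡277, m^256≡1858, m^512≡2552, m^1024≡1700, m^2048≡534
2315 = 2048 + 256 + 8 + 2 + 1, so m^2315 ≡ 534·1858·1461·1323·64 ≡ 1563 (mod 2773)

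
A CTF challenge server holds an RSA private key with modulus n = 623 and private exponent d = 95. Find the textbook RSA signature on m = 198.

487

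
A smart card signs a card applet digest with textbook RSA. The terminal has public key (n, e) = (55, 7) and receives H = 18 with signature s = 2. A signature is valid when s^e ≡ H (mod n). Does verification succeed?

Squares mod 55: s^1≡2, s^2≡4, s^4≡16
7 = 4 + 2 + 1, so s^7 ≡ 16·4·2 ≡ 18 (mod 55)
18 = H, so the signature checks out.

passes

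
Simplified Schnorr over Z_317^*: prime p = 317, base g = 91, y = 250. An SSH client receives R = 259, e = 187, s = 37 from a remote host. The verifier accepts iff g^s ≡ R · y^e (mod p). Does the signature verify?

does not verify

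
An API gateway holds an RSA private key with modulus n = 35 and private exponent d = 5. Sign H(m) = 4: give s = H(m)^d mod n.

(H(m))^2 ≡ 4^2 = 16
(H(m))^4 ≡ 16^2 = 256 ≡ 11
5 = 4 + 1, so (H(m))^5 ≡ 11·4 ≡ 9 (mod 35)

9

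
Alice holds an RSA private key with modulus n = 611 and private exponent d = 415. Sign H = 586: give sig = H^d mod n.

H^2 ≡ 586^2 = 343396 ≡ 14
H^4 ≡ 14^2 = 196
H^8 ≡ 196^2 = 38416 ≡ 534
H^16 ≡ 534^2 = 285156 ≡ 430
H^32 ≡ 430^2 = 184900 ≡ 378
H^64 ≡ 378^2 = 142884 ≡ 521
H^128 ≡ 521^2 = 271441 ≡ 157
H^256 ≡ 157^2 = 24649 ≡ 209
415 = 256 + 128 + 16 + 8 + 4 + 2 + 1, so H^415 ≡ 209·157·430·534·196·14·586 ≡ 586 (mod 611)

586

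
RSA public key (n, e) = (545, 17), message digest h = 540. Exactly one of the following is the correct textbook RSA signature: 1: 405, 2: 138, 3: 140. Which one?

3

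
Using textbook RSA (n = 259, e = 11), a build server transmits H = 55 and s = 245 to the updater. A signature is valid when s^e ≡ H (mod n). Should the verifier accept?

reject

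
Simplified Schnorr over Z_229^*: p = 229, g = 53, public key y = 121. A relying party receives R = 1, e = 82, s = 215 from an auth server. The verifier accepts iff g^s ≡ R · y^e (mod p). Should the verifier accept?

reject

g^s mod p:
Squares mod 229: 53^1≡53, 53^2≡61, 53^4≡57, 53^8≡43, 53^16≡17, 53^32≡60, 53^64≡165, 53^128≡203
215 = 128 + 64 + 16 + 4 + 2 + 1, so 53^215 ≡ 203·165·17·57·61·53 ≡ 42 (mod 229)
R · y^e mod p:
Squares mod 229: 121^1≡121, 121^2≡214, 121^4≡225, 121^8≡16, 121^16≡27, 121^32≡42, 121^64≡161
82 = 64 + 16 + 2, so 121^82 ≡ 161·27·214 ≡ 60 (mod 229)
1·60 = 60 ≡ 60 (mod 229)
42 ≠ 60; the check fails.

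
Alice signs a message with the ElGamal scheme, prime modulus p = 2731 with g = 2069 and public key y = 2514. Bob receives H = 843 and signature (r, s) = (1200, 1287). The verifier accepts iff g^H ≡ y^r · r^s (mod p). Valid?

Left side g^H mod p:
2069^2 = 4280761 ≡ 1284
2069^4 ≡ 1284^2 = 1648656 ≡ 1863
2069^8 ≡ 1863^2 = 3470769 ≡ 2399
2069^16 ≡ 2399^2 = 5755201 ≡ 984
2069^32 ≡ 984^2 = 968256 ≡ 1482
2069^64 ≡ 1482^2 = 2196324 ≡ 600
2069^128 ≡ 600^2 = 360000 ≡ 2239
2069^256 ≡ 2239^2 = 5013121 ≡ 1736
2069^512 ≡ 1736^2 = 3013696 ≡ 1403
843 = 512 + 256 + 64 + 8 + 2 + 1, so 2069^843 ≡ 1403·1736·600·2399·1284·2069 ≡ 1699 (mod 2731)
Right side y^r · r^s mod p:
2514^2 = 6320196 ≡ 662
2514^4 ≡ 662^2 = 438244 ≡ 1284
2514^8 ≡ 1284^2 = 1648656 ≡ 1863
2514^16 ≡ 1863^2 = 3470769 ≡ 2399
2514^32 ≡ 2399^2 = 5755201 ≡ 984
2514^64 ≡ 984^2 = 968256 ≡ 1482
2514^128 ≡ 1482^2 = 2196324 ≡ 600
2514^256 ≡ 600^2 = 360000 ≡ 2239
2514^512 ≡ 2239^2 = 5013121 ≡ 1736
2514^1024 ≡ 1736^2 = 3013696 ≡ 1403
1200 = 1024 + 128 + 32 + 16, so 2514^1200 ≡ 1403·600·984·2399 ≡ 1038 (mod 2731)
1200^2 = 1440000 ≡ 763
1200^4 ≡ 763^2 = 582169 ≡ 466
1200^8 ≡ 466^2 = 217156 ≡ 1407
1200^16 ≡ 1407^2 = 1979649 ≡ 2405
1200^32 ≡ 2405^2 = 5784025 ≡ 2498
1200^64 ≡ 2498^2 = 6240004 ≡ 2400
1200^128 ≡ 2400^2 = 5760000 ≡ 321
1200^256 ≡ 321^2 = 103041 ≡ 1994
1200^512 ≡ 1994^2 = 3976036 ≡ 2431
1200^1024 ≡ 2431^2 = 5909761 ≡ 2608
1287 = 1024 + 256 + 4 + 2 + 1, so 1200^1287 ≡ 2608·1994·466·763·1200 ≡ 1493 (mod 2731)
1038·1493 = 1549734 ≡ 1257 (mod 2731)
1699 ≠ 1257, so verification fails.

no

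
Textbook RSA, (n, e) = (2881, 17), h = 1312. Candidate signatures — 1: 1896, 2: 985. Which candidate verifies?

Candidate 1: Squares mod 2881: 1896^1≡1896, 1896^2≡2209, 1896^4≡2148, 1896^8≡1423, 1896^16≡2467; 17 = 16 + 1, so 1896^17 ≡ 2467·1896 ≡ 1569 (mod 2881)
Candidate 2: Squares mod 2881: 985^1≡985, 985^2≡2209, 985^4≡2148, 985^8≡1423, 985^16≡2467; 17 = 16 + 1, so 985^17 ≡ 2467·985 ≡ 1312 (mod 2881)
  → matches h = 1312

2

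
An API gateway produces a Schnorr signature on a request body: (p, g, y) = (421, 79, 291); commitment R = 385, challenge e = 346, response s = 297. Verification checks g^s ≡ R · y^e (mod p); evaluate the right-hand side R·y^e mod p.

341

Squares mod 421: 291^1≡291, 291^2≡60, 291^4≡232, 291^8≡357, 291^16≡307, 291^32≡366, 291^64≡78, 291^128≡190, 291^256≡315
346 = 256 + 64 + 16 + 8 + 2, so 291^346 ≡ 315·78·307·357·60 ≡ 49 (mod 421)
R · y^e ≡ 385·49 = 18865 ≡ 341 (mod 421)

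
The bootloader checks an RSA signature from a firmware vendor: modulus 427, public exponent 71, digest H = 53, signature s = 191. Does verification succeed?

passes

s^2 ≡ 191^2 = 36481 ≡ 186
s^4 ≡ 186^2 = 34596 ≡ 9
s^8 ≡ 9^2 = 81
s^16 ≡ 81^2 = 6561 ≡ 156
s^32 ≡ 156^2 = 24336 ≡ 424
s^64 ≡ 424^2 = 179776 ≡ 9
71 = 64 + 4 + 2 + 1, so s^71 ≡ 9·9·186·191 ≡ 53 (mod 427)
s^71 mod 427 = 53 matches H.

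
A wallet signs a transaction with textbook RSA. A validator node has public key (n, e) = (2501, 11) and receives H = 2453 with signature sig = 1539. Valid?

no

sig^11 mod 2501 = 48
sig^11 mod 2501 = 48, but H = 2453.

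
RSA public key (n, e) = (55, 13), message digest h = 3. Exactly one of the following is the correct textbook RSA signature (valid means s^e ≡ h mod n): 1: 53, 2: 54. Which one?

Candidate 1: Squares mod 55: 53^1≡53, 53^2≡4, 53^4≡16, 53^8≡36; 13 = 8 + 4 + 1, so 53^13 ≡ 36·16·53 ≡ 3 (mod 55)
  → matches h = 3
Candidate 2: Squares mod 55: 54^1≡54, 54^2≡1, 54^4≡1, 54^8≡1; 13 = 8 + 4 + 1, so 54^13 ≡ 1·1·54 ≡ 54 (mod 55)

1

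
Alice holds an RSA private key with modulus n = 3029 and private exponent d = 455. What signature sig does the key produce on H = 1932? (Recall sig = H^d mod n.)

785

H^2 ≡ 1932^2 = 3732624 ≡ 896
H^4 ≡ 896^2 = 802816 ≡ 131
H^8 ≡ 131^2 = 17161 ≡ 2016
H^16 ≡ 2016^2 = 4064256 ≡ 2367
H^32 ≡ 2367^2 = 5602689 ≡ 2068
H^64 ≡ 2068^2 = 4276624 ≡ 2705
H^128 ≡ 2705^2 = 7317025 ≡ 1990
H^256 ≡ 1990^2 = 3960100 ≡ 1197
455 = 256 + 128 + 64 + 4 + 2 + 1, so H^455 ≡ 1197·1990·2705·131·896·1932 ≡ 785 (mod 3029)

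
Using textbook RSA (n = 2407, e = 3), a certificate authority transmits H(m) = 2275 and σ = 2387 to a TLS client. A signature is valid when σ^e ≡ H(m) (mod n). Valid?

no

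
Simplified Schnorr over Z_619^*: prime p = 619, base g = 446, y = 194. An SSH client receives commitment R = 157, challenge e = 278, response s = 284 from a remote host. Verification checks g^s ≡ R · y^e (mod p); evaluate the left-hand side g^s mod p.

446^2 = 198916 ≡ 217
446^4 ≡ 217^2 = 47089 ≡ 45
446^8 ≡ 45^2 = 2025 ≡ 168
446^16 ≡ 168^2 = 28224 ≡ 369
446^32 ≡ 369^2 = 136161 ≡ 600
446^64 ≡ 600^2 = 360000 ≡ 361
446^128 ≡ 361^2 = 130321 ≡ 331
446^256 ≡ 331^2 = 109561 ≡ 617
284 = 256 + 16 + 8 + 4, so 446^284 ≡ 617·369·168·45 ≡ 386 (mod 619)

386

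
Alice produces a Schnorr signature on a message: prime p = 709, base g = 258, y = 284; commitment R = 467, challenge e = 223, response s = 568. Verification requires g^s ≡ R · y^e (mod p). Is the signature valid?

valid

g^s mod p:
258^2 = 66564 ≡ 627
258^4 ≡ 627^2 = 393129 ≡ 343
258^8 ≡ 343^2 = 117649 ≡ 664
258^16 ≡ 664^2 = 440896 ≡ 607
258^32 ≡ 607^2 = 368449 ≡ 478
258^64 ≡ 478^2 = 228484 ≡ 186
258^128 ≡ 186^2 = 34596 ≡ 564
258^256 ≡ 564^2 = 318096 ≡ 464
258^512 ≡ 464^2 = 215296 ≡ 469
568 = 512 + 32 + 16 + 8, so 258^568 ≡ 469·478·607·664 ≡ 283 (mod 709)
R · y^e mod p:
284^2 = 80656 ≡ 539
284^4 ≡ 539^2 = 290521 ≡ 540
284^8 ≡ 540^2 = 291600 ≡ 201
284^16 ≡ 201^2 = 40401 ≡ 697
284^32 ≡ 697^2 = 485809 ≡ 144
284^64 ≡ 144^2 = 20736 ≡ 175
284^128 ≡ 175^2 = 30625 ≡ 138
223 = 128 + 64 + 16 + 8 + 4 + 2 + 1, so 284^223 ≡ 138·175·697·201·540·539·284 ≡ 242 (mod 709)
467·242 = 113014 ≡ 283 (mod 709)
283 ≡ 283 (mod 709); signature holds.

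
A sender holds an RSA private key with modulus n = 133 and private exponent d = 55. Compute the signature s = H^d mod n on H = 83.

83

H^2 ≡ 83^2 = 6889 ≡ 106
H^4 ≡ 106^2 = 11236 ≡ 64
H^8 ≡ 64^2 = 4096 ≡ 106
H^16 ≡ 106^2 = 11236 ≡ 64
H^32 ≡ 64^2 = 4096 ≡ 106
55 = 32 + 16 + 4 + 2 + 1, so H^55 ≡ 106·64·64·106·83 ≡ 83 (mod 133)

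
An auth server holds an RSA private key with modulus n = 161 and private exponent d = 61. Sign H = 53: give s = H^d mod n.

H^2 ≡ 53^2 = 2809 ≡ 72
H^4 ≡ 72^2 = 5184 ≡ 32
H^8 ≡ 32^2 = 1024 ≡ 58
H^16 ≡ 58^2 = 3364 ≡ 144
H^32 ≡ 144^2 = 20736 ≡ 128
61 = 32 + 16 + 8 + 4 + 1, so H^61 ≡ 128·144·58·32·53 ≡ 88 (mod 161)

88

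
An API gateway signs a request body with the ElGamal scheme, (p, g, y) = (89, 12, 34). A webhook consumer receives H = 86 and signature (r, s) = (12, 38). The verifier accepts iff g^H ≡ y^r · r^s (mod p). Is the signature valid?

Left side g^H mod p:
12^2 = 144 ≡ 55
12^4 ≡ 55^2 = 3025 ≡ 88
12^8 ≡ 88^2 = 7744 ≡ 1
12^16 ≡ 1^2 = 1
12^32 ≡ 1^2 = 1
12^64 ≡ 1^2 = 1
86 = 64 + 16 + 4 + 2, so 12^86 ≡ 1·1·88·55 ≡ 34 (mod 89)
Right side y^r · r^s mod p:
34^2 = 1156 ≡ 88
34^4 ≡ 88^2 = 7744 ≡ 1
34^8 ≡ 1^2 = 1
12 = 8 + 4, so 34^12 ≡ 1·1 ≡ 1 (mod 89)
12^2 = 144 ≡ 55
12^4 ≡ 55^2 = 3025 ≡ 88
12^8 ≡ 88^2 = 7744 ≡ 1
12^16 ≡ 1^2 = 1
12^32 ≡ 1^2 = 1
38 = 32 + 4 + 2, so 12^38 ≡ 1·88·55 ≡ 34 (mod 89)
1·34 = 34 ≡ 34 (mod 89)
34 ≡ 34 (mod 89), so the signature is genuine.

valid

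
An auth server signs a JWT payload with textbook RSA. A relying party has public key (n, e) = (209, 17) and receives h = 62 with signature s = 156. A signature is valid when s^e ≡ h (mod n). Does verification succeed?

s^2 ≡ 156^2 = 24336 ≡ 92
s^4 ≡ 92^2 = 8464 ≡ 104
s^8 ≡ 104^2 = 10816 ≡ 157
s^16 ≡ 157^2 = 24649 ≡ 196
17 = 16 + 1, so s^17 ≡ 196·156 ≡ 62 (mod 209)
Since 62 equals the digest 62, verification succeeds.

passes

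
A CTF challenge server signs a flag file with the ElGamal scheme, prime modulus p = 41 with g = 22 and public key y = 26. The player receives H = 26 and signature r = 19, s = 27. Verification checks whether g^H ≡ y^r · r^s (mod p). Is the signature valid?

invalid

Left side g^H mod p:
22^2 = 484 ≡ 33
22^4 ≡ 33^2 = 1089 ≡ 23
22^8 ≡ 23^2 = 529 ≡ 37
22^16 ≡ 37^2 = 1369 ≡ 16
26 = 16 + 8 + 2, so 22^26 ≡ 16·37·33 ≡ 20 (mod 41)
Right side y^r · r^s mod p:
26^2 = 676 ≡ 20
26^4 ≡ 20^2 = 400 ≡ 31
26^8 ≡ 31^2 = 961 ≡ 18
26^16 ≡ 18^2 = 324 ≡ 37
19 = 16 + 2 + 1, so 26^19 ≡ 37·20·26 ≡ 11 (mod 41)
19^2 = 361 ≡ 33
19^4 ≡ 33^2 = 1089 ≡ 23
19^8 ≡ 23^2 = 529 ≡ 37
19^16 ≡ 37^2 = 1369 ≡ 16
27 = 16 + 8 + 2 + 1, so 19^27 ≡ 16·37·33·19 ≡ 11 (mod 41)
11·11 = 121 ≡ 39 (mod 41)
20 ≠ 39, so verification fails.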